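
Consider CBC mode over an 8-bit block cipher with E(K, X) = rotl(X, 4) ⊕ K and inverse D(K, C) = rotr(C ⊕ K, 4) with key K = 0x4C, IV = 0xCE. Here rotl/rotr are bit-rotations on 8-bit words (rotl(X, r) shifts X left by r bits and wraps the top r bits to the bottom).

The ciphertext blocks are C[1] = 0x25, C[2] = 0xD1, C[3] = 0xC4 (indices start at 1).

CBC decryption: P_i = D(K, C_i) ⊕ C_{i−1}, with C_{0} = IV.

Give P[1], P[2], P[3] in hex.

P[1]: D(K, 0x25) = 0x96; 0x96 ⊕ 0xCE = 0x58.
P[2]: D(K, 0xD1) = 0xD9; 0xD9 ⊕ 0x25 = 0xFC.
P[3]: D(K, 0xC4) = 0x88; 0x88 ⊕ 0xD1 = 0x59.

P[1] = 0x58, P[2] = 0xFC, P[3] = 0x59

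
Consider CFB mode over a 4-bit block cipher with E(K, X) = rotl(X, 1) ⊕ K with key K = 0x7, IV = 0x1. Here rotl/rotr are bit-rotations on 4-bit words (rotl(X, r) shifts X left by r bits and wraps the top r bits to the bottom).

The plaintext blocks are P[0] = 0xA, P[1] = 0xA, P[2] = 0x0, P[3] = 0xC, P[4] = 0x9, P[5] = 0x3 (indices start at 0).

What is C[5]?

C[5] = 0xE

CFB encryption: C_i = P_i ⊕ E(K, C_{i−1}), with C_{−1} = IV.
C[0]: E(K, 0x1) = 0x5; 0xA ⊕ 0x5 = 0xF.
C[1]: E(K, 0xF) = 0x8; 0xA ⊕ 0x8 = 0x2.
C[2]: E(K, 0x2) = 0x3; 0x0 ⊕ 0x3 = 0x3.
C[3]: E(K, 0x3) = 0x1; 0xC ⊕ 0x1 = 0xD.
C[4]: E(K, 0xD) = 0xC; 0x9 ⊕ 0xC = 0x5.
C[5]: E(K, 0x5) = 0xD; 0x3 ⊕ 0xD = 0xE.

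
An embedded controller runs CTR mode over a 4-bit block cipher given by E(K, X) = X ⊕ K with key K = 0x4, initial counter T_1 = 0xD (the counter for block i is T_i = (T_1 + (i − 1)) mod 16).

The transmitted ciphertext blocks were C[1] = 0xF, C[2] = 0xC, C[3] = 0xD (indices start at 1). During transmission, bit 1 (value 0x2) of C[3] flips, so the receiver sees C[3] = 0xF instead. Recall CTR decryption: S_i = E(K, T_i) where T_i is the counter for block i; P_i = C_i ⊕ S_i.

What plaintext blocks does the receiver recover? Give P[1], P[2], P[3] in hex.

Only C[3] changed, to 0xF. In CTR, a change in C_i flips the same bit in P_i only; the keystream is unaffected. Decrypting the received ciphertext:
P[1]: T = 0xD, S = E(K, T) = 0x9; 0xF ⊕ 0x9 = 0x6.
P[2]: T = 0xE, S = E(K, T) = 0xA; 0xC ⊕ 0xA = 0x6.
P[3]: T = 0xF, S = E(K, T) = 0xB; 0xF ⊕ 0xB = 0x4.
Blocks that differ from the original plaintext: P[3].

P[1] = 0x6, P[2] = 0x6, P[3] = 0x4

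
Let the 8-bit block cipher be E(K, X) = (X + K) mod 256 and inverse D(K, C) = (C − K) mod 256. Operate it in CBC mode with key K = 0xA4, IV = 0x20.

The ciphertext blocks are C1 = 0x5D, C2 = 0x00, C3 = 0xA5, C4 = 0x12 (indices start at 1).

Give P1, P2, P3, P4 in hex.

CBC decryption: P_i = D(K, C_i) ⊕ C_{i−1}, with C_{0} = IV.
P1: D(K, 0x5D) = 0xB9; 0xB9 ⊕ 0x20 = 0x99.
P2: D(K, 0x00) = 0x5C; 0x5C ⊕ 0x5D = 0x01.
P3: D(K, 0xA5) = 0x01; 0x01 ⊕ 0x00 = 0x01.
P4: D(K, 0x12) = 0x6E; 0x6E ⊕ 0xA5 = 0xCB.

P1 = 0x99, P2 = 0x01, P3 = 0x01, P4 = 0xCB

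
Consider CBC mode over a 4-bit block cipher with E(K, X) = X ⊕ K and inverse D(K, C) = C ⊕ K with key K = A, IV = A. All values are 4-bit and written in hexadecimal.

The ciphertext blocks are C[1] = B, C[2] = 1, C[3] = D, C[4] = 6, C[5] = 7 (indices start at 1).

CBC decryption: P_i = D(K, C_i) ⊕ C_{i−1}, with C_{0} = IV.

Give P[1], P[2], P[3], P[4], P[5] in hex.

P[1] = B, P[2] = 0, P[3] = 6, P[4] = 1, P[5] = B

P[1]: D(K, B) = 1; 1 ⊕ A = B.
P[2]: D(K, 1) = B; B ⊕ B = 0.
P[3]: D(K, D) = 7; 7 ⊕ 1 = 6.
P[4]: D(K, 6) = C; C ⊕ D = 1.
P[5]: D(K, 7) = D; D ⊕ 6 = B.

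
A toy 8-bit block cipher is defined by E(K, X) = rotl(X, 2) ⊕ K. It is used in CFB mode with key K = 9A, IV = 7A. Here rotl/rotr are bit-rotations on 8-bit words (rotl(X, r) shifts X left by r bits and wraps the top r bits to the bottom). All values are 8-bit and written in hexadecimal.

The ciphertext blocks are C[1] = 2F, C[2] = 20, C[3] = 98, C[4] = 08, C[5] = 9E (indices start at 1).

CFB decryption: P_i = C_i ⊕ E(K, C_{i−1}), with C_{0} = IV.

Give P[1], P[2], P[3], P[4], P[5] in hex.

P[1]: E(K, 7A) = 73; 2F ⊕ 73 = 5C.
P[2]: E(K, 2F) = 26; 20 ⊕ 26 = 06.
P[3]: E(K, 20) = 1A; 98 ⊕ 1A = 82.
P[4]: E(K, 98) = F8; 08 ⊕ F8 = F0.
P[5]: E(K, 08) = BA; 9E ⊕ BA = 24.

P[1] = 5C, P[2] = 06, P[3] = 82, P[4] = F0, P[5] = 24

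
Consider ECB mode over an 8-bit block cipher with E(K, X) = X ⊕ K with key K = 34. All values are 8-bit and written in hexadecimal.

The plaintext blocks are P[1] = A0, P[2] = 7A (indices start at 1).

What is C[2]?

C[2] = 4E

ECB encryption: C_i = E(K, P_i).
C[2]: E(K, 7A) = 4E.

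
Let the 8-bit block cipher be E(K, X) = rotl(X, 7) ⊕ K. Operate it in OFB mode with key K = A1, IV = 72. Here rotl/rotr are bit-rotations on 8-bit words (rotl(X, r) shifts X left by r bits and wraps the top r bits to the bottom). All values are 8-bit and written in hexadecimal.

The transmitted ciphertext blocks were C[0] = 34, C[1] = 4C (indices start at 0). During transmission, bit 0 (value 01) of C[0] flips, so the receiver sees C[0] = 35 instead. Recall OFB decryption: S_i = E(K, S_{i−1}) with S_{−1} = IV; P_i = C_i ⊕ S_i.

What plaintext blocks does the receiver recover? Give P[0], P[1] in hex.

P[0] = AD, P[1] = A1

Only C[0] changed, to 35. In OFB, a change in C_i flips the same bit in P_i only; the keystream is unaffected. Decrypting the received ciphertext:
P[0]: S = E(K, 72) = 98; 35 ⊕ 98 = AD.
P[1]: S = E(K, 98) = ED; 4C ⊕ ED = A1.
Blocks that differ from the original plaintext: P[0].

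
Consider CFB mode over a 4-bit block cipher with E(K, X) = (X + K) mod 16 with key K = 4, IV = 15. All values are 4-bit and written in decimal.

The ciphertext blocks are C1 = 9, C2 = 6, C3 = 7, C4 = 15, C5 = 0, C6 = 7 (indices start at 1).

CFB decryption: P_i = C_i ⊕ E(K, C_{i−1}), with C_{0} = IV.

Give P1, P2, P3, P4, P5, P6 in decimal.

P1: E(K, 15) = 3; 9 ⊕ 3 = 10.
P2: E(K, 9) = 13; 6 ⊕ 13 = 11.
P3: E(K, 6) = 10; 7 ⊕ 10 = 13.
P4: E(K, 7) = 11; 15 ⊕ 11 = 4.
P5: E(K, 15) = 3; 0 ⊕ 3 = 3.
P6: E(K, 0) = 4; 7 ⊕ 4 = 3.

P1 = 10, P2 = 11, P3 = 13, P4 = 4, P5 = 3, P6 = 3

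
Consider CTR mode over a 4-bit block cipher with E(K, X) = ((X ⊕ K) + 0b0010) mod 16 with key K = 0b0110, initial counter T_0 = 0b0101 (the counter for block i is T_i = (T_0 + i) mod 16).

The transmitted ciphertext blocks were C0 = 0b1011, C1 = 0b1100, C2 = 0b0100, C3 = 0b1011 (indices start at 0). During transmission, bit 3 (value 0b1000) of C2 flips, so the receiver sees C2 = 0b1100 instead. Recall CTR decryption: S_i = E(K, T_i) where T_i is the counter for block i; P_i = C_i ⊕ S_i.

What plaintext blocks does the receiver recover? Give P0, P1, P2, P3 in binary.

Only C2 changed, to 0b1100. In CTR, a change in C_i flips the same bit in P_i only; the keystream is unaffected. Decrypting the received ciphertext:
P0: T = 0b0101, S = E(K, T) = 0b0101; 0b1011 ⊕ 0b0101 = 0b1110.
P1: T = 0b0110, S = E(K, T) = 0b0010; 0b1100 ⊕ 0b0010 = 0b1110.
P2: T = 0b0111, S = E(K, T) = 0b0011; 0b1100 ⊕ 0b0011 = 0b1111.
P3: T = 0b1000, S = E(K, T) = 0b0000; 0b1011 ⊕ 0b0000 = 0b1011.
Blocks that differ from the original plaintext: P2.

P0 = 0b1110, P1 = 0b1110, P2 = 0b1111, P3 = 0b1011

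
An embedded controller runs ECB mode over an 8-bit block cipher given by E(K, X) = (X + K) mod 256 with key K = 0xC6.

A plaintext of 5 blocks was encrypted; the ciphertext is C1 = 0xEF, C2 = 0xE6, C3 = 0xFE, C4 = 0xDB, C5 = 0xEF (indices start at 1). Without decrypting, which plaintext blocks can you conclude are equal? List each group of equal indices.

P1 = P5

ECB encrypts each block independently with the same key, so equal ciphertext blocks imply equal plaintext blocks.
C1 = C5 = 0xEF, so P1 = P5.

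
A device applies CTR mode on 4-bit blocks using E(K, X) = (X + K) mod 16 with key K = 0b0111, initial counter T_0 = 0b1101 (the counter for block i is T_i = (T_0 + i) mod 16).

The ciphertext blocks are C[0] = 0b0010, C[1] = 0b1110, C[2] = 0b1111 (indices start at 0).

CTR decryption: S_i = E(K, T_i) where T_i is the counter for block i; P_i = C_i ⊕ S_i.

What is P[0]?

P[0] = 0b0110

P[0]: T = 0b1101, S = E(K, T) = 0b0100; 0b0010 ⊕ 0b0100 = 0b0110.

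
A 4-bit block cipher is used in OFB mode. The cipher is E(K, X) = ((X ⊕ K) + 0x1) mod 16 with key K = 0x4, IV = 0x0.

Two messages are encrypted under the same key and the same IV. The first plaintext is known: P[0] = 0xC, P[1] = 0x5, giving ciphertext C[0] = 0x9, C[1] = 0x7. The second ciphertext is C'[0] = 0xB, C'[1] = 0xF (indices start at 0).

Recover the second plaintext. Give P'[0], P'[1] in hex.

P'[0] = 0xE, P'[1] = 0xD

In OFB with a reused IV, both messages share the same keystream S_i, so C_i ⊕ C'_i = P_i ⊕ P'_i and thus P'_i = P_i ⊕ C_i ⊕ C'_i.
P'[0]: 0xC ⊕ 0x9 ⊕ 0xB = 0xE.
P'[1]: 0x5 ⊕ 0x7 ⊕ 0xF = 0xD.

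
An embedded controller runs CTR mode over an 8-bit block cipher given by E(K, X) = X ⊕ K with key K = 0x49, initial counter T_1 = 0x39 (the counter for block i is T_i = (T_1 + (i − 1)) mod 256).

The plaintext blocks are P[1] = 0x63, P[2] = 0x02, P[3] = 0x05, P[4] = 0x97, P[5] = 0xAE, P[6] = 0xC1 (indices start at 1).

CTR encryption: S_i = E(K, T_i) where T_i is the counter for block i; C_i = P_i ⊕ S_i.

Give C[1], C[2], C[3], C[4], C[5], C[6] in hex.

C[1]: T = 0x39, S = E(K, T) = 0x70; 0x63 ⊕ 0x70 = 0x13.
C[2]: T = 0x3A, S = E(K, T) = 0x73; 0x02 ⊕ 0x73 = 0x71.
C[3]: T = 0x3B, S = E(K, T) = 0x72; 0x05 ⊕ 0x72 = 0x77.
C[4]: T = 0x3C, S = E(K, T) = 0x75; 0x97 ⊕ 0x75 = 0xE2.
C[5]: T = 0x3D, S = E(K, T) = 0x74; 0xAE ⊕ 0x74 = 0xDA.
C[6]: T = 0x3E, S = E(K, T) = 0x77; 0xC1 ⊕ 0x77 = 0xB6.

C[1] = 0x13, C[2] = 0x71, C[3] = 0x77, C[4] = 0xE2, C[5] = 0xDA, C[6] = 0xB6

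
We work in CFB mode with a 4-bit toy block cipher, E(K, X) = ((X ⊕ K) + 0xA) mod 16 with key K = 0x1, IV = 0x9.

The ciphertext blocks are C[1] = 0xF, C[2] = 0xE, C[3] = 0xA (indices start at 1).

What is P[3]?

CFB decryption: P_i = C_i ⊕ E(K, C_{i−1}), with C_{0} = IV.
P[3]: E(K, 0xE) = 0x9; 0xA ⊕ 0x9 = 0x3.

P[3] = 0x3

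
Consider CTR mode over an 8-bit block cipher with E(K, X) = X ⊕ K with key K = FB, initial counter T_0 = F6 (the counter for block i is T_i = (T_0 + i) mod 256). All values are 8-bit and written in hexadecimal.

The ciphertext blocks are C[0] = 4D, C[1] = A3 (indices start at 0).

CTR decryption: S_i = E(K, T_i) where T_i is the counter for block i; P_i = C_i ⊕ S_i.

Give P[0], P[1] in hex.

P[0]: T = F6, S = E(K, T) = 0D; 4D ⊕ 0D = 40.
P[1]: T = F7, S = E(K, T) = 0C; A3 ⊕ 0C = AF.

P[0] = 40, P[1] = AF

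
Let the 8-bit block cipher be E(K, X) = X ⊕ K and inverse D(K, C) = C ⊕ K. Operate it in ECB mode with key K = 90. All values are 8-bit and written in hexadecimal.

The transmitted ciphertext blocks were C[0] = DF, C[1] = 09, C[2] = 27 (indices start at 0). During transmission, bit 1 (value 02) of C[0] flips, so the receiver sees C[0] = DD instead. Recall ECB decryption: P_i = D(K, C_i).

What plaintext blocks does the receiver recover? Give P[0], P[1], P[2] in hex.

P[0] = 4D, P[1] = 99, P[2] = B7

Only C[0] changed, to DD. In ECB, a change in C_i affects only P_i. Decrypting the received ciphertext:
P[0]: D(K, DD) = 4D.
P[1]: D(K, 09) = 99.
P[2]: D(K, 27) = B7.
Blocks that differ from the original plaintext: P[0].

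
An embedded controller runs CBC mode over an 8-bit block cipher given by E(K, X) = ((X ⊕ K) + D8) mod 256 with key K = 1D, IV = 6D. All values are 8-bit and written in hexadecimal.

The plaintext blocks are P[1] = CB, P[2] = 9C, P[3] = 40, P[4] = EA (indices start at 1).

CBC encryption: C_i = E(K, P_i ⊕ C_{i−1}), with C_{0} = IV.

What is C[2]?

C[2] = EA

C[1]: P[1] ⊕ 6D = A6; E(K, A6) = 93.
C[2]: P[2] ⊕ 93 = 0F; E(K, 0F) = EA.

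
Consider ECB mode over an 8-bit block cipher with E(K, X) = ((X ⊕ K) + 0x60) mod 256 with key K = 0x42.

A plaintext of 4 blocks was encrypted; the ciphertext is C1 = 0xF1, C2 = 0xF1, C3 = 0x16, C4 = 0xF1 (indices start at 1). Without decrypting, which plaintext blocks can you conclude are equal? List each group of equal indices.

ECB encrypts each block independently with the same key, so equal ciphertext blocks imply equal plaintext blocks.
C1 = C2 = C4 = 0xF1, so P1 = P2 = P4.

P1 = P2 = P4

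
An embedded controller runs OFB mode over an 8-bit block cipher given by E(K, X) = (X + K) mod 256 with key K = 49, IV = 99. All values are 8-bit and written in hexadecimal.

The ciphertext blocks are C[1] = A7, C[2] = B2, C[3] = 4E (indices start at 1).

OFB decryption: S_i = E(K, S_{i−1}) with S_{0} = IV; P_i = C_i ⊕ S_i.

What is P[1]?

P[1]: S = E(K, 99) = E2; A7 ⊕ E2 = 45.

P[1] = 45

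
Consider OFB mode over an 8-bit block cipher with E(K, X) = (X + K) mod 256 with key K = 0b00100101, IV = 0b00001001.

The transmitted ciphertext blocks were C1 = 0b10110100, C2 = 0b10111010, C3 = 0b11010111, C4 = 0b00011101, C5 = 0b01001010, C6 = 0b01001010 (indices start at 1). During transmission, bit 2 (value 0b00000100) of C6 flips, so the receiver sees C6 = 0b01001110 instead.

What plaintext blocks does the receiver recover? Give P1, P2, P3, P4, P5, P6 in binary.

OFB decryption: S_i = E(K, S_{i−1}) with S_{0} = IV; P_i = C_i ⊕ S_i.
Only C6 changed, to 0b01001110. In OFB, a change in C_i flips the same bit in P_i only; the keystream is unaffected. Decrypting the received ciphertext:
P1: S = E(K, 0b00001001) = 0b00101110; 0b10110100 ⊕ 0b00101110 = 0b10011010.
P2: S = E(K, 0b00101110) = 0b01010011; 0b10111010 ⊕ 0b01010011 = 0b11101001.
P3: S = E(K, 0b01010011) = 0b01111000; 0b11010111 ⊕ 0b01111000 = 0b10101111.
P4: S = E(K, 0b01111000) = 0b10011101; 0b00011101 ⊕ 0b10011101 = 0b10000000.
P5: S = E(K, 0b10011101) = 0b11000010; 0b01001010 ⊕ 0b11000010 = 0b10001000.
P6: S = E(K, 0b11000010) = 0b11100111; 0b01001110 ⊕ 0b11100111 = 0b10101001.
Blocks that differ from the original plaintext: P6.

P1 = 0b10011010, P2 = 0b11101001, P3 = 0b10101111, P4 = 0b10000000, P5 = 0b10001000, P6 = 0b10101001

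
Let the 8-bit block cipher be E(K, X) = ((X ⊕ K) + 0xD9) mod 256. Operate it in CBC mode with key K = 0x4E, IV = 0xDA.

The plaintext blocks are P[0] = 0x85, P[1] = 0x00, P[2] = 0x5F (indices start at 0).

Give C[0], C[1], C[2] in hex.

CBC encryption: C_i = E(K, P_i ⊕ C_{i−1}), with C_{−1} = IV.
C[0]: P[0] ⊕ 0xDA = 0x5F; E(K, 0x5F) = 0xEA.
C[1]: P[1] ⊕ 0xEA = 0xEA; E(K, 0xEA) = 0x7D.
C[2]: P[2] ⊕ 0x7D = 0x22; E(K, 0x22) = 0x45.

C[0] = 0xEA, C[1] = 0x7D, C[2] = 0x45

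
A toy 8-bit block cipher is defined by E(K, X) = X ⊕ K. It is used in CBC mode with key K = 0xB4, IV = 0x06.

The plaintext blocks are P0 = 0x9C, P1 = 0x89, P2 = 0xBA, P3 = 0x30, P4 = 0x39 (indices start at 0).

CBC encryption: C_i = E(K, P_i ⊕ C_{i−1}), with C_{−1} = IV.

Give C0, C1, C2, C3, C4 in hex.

C0: P0 ⊕ 0x06 = 0x9A; E(K, 0x9A) = 0x2E.
C1: P1 ⊕ 0x2E = 0xA7; E(K, 0xA7) = 0x13.
C2: P2 ⊕ 0x13 = 0xA9; E(K, 0xA9) = 0x1D.
C3: P3 ⊕ 0x1D = 0x2D; E(K, 0x2D) = 0x99.
C4: P4 ⊕ 0x99 = 0xA0; E(K, 0xA0) = 0x14.

C0 = 0x2E, C1 = 0x13, C2 = 0x1D, C3 = 0x99, C4 = 0x14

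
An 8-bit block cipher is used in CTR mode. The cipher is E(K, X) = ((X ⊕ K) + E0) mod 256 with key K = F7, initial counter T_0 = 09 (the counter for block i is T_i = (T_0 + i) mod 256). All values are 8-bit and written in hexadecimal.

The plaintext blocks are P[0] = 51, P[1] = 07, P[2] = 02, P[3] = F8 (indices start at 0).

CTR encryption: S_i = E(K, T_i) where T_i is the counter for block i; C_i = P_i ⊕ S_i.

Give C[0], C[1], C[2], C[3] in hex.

C[0] = 8F, C[1] = DA, C[2] = DE, C[3] = 23

C[0]: T = 09, S = E(K, T) = DE; 51 ⊕ DE = 8F.
C[1]: T = 0A, S = E(K, T) = DD; 07 ⊕ DD = DA.
C[2]: T = 0B, S = E(K, T) = DC; 02 ⊕ DC = DE.
C[3]: T = 0C, S = E(K, T) = DB; F8 ⊕ DB = 23.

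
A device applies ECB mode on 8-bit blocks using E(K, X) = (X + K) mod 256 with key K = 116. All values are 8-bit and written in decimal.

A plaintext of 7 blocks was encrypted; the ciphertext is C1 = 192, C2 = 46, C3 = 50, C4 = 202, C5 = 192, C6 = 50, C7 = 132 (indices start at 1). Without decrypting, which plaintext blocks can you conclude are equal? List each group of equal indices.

ECB encrypts each block independently with the same key, so equal ciphertext blocks imply equal plaintext blocks.
C1 = C5 = 192, so P1 = P5.
C3 = C6 = 50, so P3 = P6.

P1 = P5; P3 = P6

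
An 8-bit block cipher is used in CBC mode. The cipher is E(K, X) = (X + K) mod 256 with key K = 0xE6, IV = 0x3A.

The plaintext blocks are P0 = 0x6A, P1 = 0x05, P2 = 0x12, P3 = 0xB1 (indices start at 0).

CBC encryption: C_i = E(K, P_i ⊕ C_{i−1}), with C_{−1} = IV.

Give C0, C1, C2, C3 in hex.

C0 = 0x36, C1 = 0x19, C2 = 0xF1, C3 = 0x26

C0: P0 ⊕ 0x3A = 0x50; E(K, 0x50) = 0x36.
C1: P1 ⊕ 0x36 = 0x33; E(K, 0x33) = 0x19.
C2: P2 ⊕ 0x19 = 0x0B; E(K, 0x0B) = 0xF1.
C3: P3 ⊕ 0xF1 = 0x40; E(K, 0x40) = 0x26.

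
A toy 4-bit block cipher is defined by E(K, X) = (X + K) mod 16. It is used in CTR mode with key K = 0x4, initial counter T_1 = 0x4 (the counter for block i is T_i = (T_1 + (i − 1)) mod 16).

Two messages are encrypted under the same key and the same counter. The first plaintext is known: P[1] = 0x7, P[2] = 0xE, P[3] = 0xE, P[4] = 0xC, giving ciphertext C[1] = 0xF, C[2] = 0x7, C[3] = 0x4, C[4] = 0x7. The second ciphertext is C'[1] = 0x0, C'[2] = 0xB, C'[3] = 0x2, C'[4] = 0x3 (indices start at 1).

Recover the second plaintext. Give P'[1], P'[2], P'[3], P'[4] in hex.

In CTR with a reused counter, both messages share the same keystream S_i, so C_i ⊕ C'_i = P_i ⊕ P'_i and thus P'_i = P_i ⊕ C_i ⊕ C'_i.
P'[1]: 0x7 ⊕ 0xF ⊕ 0x0 = 0x8.
P'[2]: 0xE ⊕ 0x7 ⊕ 0xB = 0x2.
P'[3]: 0xE ⊕ 0x4 ⊕ 0x2 = 0x8.
P'[4]: 0xC ⊕ 0x7 ⊕ 0x3 = 0x8.

P'[1] = 0x8, P'[2] = 0x2, P'[3] = 0x8, P'[4] = 0x8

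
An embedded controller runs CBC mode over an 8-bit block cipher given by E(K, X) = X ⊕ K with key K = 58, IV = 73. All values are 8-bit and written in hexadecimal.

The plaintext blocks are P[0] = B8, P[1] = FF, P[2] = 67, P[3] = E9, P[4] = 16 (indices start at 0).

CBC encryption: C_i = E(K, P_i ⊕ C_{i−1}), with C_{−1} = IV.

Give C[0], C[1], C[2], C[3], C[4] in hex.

C[0] = 93, C[1] = 34, C[2] = 0B, C[3] = BA, C[4] = F4

C[0]: P[0] ⊕ 73 = CB; E(K, CB) = 93.
C[1]: P[1] ⊕ 93 = 6C; E(K, 6C) = 34.
C[2]: P[2] ⊕ 34 = 53; E(K, 53) = 0B.
C[3]: P[3] ⊕ 0B = E2; E(K, E2) = BA.
C[4]: P[4] ⊕ BA = AC; E(K, AC) = F4.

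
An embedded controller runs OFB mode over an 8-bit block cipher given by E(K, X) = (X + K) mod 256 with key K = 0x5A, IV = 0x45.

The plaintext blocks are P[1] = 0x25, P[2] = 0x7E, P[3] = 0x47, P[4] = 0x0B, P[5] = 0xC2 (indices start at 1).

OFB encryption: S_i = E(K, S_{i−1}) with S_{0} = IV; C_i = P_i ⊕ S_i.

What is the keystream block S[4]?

C[1]: S = E(K, 0x45) = 0x9F; 0x25 ⊕ 0x9F = 0xBA.
C[2]: S = E(K, 0x9F) = 0xF9; 0x7E ⊕ 0xF9 = 0x87.
C[3]: S = E(K, 0xF9) = 0x53; 0x47 ⊕ 0x53 = 0x14.
C[4]: S = E(K, 0x53) = 0xAD; 0x0B ⊕ 0xAD = 0xA6.
So S[4] = 0xAD.

0xAD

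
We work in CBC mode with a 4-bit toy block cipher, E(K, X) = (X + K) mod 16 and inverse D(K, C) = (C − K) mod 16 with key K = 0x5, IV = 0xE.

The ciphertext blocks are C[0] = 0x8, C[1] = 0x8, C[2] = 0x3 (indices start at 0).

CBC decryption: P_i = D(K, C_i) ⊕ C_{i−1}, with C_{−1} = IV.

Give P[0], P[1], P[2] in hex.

P[0]: D(K, 0x8) = 0x3; 0x3 ⊕ 0xE = 0xD.
P[1]: D(K, 0x8) = 0x3; 0x3 ⊕ 0x8 = 0xB.
P[2]: D(K, 0x3) = 0xE; 0xE ⊕ 0x8 = 0x6.

P[0] = 0xD, P[1] = 0xB, P[2] = 0x6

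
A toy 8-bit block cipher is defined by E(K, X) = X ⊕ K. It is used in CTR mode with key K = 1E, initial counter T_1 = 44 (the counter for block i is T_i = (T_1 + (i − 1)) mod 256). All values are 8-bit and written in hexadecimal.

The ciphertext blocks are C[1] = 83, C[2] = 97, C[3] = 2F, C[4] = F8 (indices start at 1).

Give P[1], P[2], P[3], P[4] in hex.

P[1] = D9, P[2] = CC, P[3] = 77, P[4] = A1

CTR decryption: S_i = E(K, T_i) where T_i is the counter for block i; P_i = C_i ⊕ S_i.
P[1]: T = 44, S = E(K, T) = 5A; 83 ⊕ 5A = D9.
P[2]: T = 45, S = E(K, T) = 5B; 97 ⊕ 5B = CC.
P[3]: T = 46, S = E(K, T) = 58; 2F ⊕ 58 = 77.
P[4]: T = 47, S = E(K, T) = 59; F8 ⊕ 59 = A1.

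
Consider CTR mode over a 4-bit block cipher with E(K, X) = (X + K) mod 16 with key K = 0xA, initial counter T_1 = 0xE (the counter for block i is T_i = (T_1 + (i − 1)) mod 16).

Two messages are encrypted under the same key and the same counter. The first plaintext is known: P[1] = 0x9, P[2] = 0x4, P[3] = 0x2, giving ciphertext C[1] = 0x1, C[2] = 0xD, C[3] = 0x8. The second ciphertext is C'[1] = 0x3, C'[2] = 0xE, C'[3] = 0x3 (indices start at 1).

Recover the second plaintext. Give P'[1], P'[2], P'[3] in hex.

P'[1] = 0xB, P'[2] = 0x7, P'[3] = 0x9

In CTR with a reused counter, both messages share the same keystream S_i, so C_i ⊕ C'_i = P_i ⊕ P'_i and thus P'_i = P_i ⊕ C_i ⊕ C'_i.
P'[1]: 0x9 ⊕ 0x1 ⊕ 0x3 = 0xB.
P'[2]: 0x4 ⊕ 0xD ⊕ 0xE = 0x7.
P'[3]: 0x2 ⊕ 0x8 ⊕ 0x3 = 0x9.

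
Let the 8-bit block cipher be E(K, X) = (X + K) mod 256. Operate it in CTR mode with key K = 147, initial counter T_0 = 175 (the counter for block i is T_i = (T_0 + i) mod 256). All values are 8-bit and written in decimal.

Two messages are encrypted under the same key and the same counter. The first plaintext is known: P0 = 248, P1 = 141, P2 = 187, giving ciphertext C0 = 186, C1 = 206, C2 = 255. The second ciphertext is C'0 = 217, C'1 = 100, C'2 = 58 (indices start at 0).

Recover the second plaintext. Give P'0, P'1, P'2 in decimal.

P'0 = 155, P'1 = 39, P'2 = 126

In CTR with a reused counter, both messages share the same keystream S_i, so C_i ⊕ C'_i = P_i ⊕ P'_i and thus P'_i = P_i ⊕ C_i ⊕ C'_i.
P'0: 248 ⊕ 186 ⊕ 217 = 155.
P'1: 141 ⊕ 206 ⊕ 100 = 39.
P'2: 187 ⊕ 255 ⊕ 58 = 126.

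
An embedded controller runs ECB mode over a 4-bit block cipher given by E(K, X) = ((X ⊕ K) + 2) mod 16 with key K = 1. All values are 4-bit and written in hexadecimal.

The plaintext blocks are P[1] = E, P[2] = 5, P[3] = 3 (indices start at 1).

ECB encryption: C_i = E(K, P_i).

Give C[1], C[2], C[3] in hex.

C[1] = 1, C[2] = 6, C[3] = 4

C[1]: E(K, E) = 1.
C[2]: E(K, 5) = 6.
C[3]: E(K, 3) = 4.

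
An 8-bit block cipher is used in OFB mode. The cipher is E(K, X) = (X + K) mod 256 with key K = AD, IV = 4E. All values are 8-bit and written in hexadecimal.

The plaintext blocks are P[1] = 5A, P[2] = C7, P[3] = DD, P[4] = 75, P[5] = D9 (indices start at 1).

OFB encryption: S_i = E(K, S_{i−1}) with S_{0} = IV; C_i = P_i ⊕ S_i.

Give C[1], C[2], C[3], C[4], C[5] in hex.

C[1] = A1, C[2] = 6F, C[3] = 88, C[4] = 77, C[5] = 76

C[1]: S = E(K, 4E) = FB; 5A ⊕ FB = A1.
C[2]: S = E(K, FB) = A8; C7 ⊕ A8 = 6F.
C[3]: S = E(K, A8) = 55; DD ⊕ 55 = 88.
C[4]: S = E(K, 55) = 02; 75 ⊕ 02 = 77.
C[5]: S = E(K, 02) = AF; D9 ⊕ AF = 76.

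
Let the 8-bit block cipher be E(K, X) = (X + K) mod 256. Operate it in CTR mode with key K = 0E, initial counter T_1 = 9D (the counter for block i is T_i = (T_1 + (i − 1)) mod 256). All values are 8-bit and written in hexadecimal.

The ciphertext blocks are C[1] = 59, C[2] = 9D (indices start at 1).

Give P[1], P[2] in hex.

P[1] = F2, P[2] = 31

CTR decryption: S_i = E(K, T_i) where T_i is the counter for block i; P_i = C_i ⊕ S_i.
P[1]: T = 9D, S = E(K, T) = AB; 59 ⊕ AB = F2.
P[2]: T = 9E, S = E(K, T) = AC; 9D ⊕ AC = 31.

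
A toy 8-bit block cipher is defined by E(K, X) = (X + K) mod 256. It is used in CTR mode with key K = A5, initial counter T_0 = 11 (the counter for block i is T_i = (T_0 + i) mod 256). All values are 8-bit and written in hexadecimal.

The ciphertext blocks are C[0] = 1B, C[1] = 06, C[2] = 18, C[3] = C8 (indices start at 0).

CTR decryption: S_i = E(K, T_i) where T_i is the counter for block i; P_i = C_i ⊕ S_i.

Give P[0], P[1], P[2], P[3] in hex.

P[0] = AD, P[1] = B1, P[2] = A0, P[3] = 71

P[0]: T = 11, S = E(K, T) = B6; 1B ⊕ B6 = AD.
P[1]: T = 12, S = E(K, T) = B7; 06 ⊕ B7 = B1.
P[2]: T = 13, S = E(K, T) = B8; 18 ⊕ B8 = A0.
P[3]: T = 14, S = E(K, T) = B9; C8 ⊕ B9 = 71.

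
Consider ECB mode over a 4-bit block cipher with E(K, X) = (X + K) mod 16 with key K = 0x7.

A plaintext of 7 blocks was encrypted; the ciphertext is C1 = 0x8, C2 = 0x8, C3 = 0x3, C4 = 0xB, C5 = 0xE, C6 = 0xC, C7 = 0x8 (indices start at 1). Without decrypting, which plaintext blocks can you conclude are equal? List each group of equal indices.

P1 = P2 = P7

ECB encrypts each block independently with the same key, so equal ciphertext blocks imply equal plaintext blocks.
C1 = C2 = C7 = 0x8, so P1 = P2 = P7.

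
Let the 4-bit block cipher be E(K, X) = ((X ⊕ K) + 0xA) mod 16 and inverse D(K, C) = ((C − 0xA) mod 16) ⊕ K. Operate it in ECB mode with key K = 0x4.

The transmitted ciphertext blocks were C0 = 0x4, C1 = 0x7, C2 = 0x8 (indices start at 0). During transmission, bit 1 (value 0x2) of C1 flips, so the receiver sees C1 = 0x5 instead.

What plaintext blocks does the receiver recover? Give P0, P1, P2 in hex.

P0 = 0xE, P1 = 0xF, P2 = 0xA

ECB decryption: P_i = D(K, C_i).
Only C1 changed, to 0x5. In ECB, a change in C_i affects only P_i. Decrypting the received ciphertext:
P0: D(K, 0x4) = 0xE.
P1: D(K, 0x5) = 0xF.
P2: D(K, 0x8) = 0xA.
Blocks that differ from the original plaintext: P1.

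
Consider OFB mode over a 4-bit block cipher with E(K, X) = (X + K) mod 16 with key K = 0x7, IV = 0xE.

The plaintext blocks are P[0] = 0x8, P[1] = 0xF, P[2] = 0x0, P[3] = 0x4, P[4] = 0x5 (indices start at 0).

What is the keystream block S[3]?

OFB encryption: S_i = E(K, S_{i−1}) with S_{−1} = IV; C_i = P_i ⊕ S_i.
C[0]: S = E(K, 0xE) = 0x5; 0x8 ⊕ 0x5 = 0xD.
C[1]: S = E(K, 0x5) = 0xC; 0xF ⊕ 0xC = 0x3.
C[2]: S = E(K, 0xC) = 0x3; 0x0 ⊕ 0x3 = 0x3.
C[3]: S = E(K, 0x3) = 0xA; 0x4 ⊕ 0xA = 0xE.
So S[3] = 0xA.

0xA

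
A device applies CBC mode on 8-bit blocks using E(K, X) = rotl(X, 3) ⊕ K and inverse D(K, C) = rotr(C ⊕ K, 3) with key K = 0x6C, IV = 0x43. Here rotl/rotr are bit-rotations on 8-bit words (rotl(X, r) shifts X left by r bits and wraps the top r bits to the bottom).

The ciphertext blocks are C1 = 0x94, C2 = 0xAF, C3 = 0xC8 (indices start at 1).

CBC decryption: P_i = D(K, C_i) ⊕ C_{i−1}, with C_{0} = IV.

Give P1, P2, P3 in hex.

P1: D(K, 0x94) = 0x1F; 0x1F ⊕ 0x43 = 0x5C.
P2: D(K, 0xAF) = 0x78; 0x78 ⊕ 0x94 = 0xEC.
P3: D(K, 0xC8) = 0x94; 0x94 ⊕ 0xAF = 0x3B.

P1 = 0x5C, P2 = 0xEC, P3 = 0x3B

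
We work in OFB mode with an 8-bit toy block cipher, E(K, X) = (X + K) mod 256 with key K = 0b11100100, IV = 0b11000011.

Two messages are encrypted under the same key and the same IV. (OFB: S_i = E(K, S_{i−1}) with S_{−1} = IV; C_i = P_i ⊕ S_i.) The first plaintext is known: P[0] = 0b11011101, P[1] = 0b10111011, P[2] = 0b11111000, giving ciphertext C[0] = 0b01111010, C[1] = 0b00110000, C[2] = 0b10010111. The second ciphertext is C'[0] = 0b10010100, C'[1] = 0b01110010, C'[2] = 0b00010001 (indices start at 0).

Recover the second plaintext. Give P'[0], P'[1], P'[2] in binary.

P'[0] = 0b00110011, P'[1] = 0b11111001, P'[2] = 0b01111110

In OFB with a reused IV, both messages share the same keystream S_i, so C_i ⊕ C'_i = P_i ⊕ P'_i and thus P'_i = P_i ⊕ C_i ⊕ C'_i.
P'[0]: 0b11011101 ⊕ 0b01111010 ⊕ 0b10010100 = 0b00110011.
P'[1]: 0b10111011 ⊕ 0b00110000 ⊕ 0b01110010 = 0b11111001.
P'[2]: 0b11111000 ⊕ 0b10010111 ⊕ 0b00010001 = 0b01111110.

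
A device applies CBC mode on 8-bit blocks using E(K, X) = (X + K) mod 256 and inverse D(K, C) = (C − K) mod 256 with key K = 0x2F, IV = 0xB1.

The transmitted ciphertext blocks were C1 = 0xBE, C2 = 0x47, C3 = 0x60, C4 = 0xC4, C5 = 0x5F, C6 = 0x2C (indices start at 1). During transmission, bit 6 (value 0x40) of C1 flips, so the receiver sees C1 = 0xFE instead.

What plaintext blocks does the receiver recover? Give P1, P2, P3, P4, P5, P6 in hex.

CBC decryption: P_i = D(K, C_i) ⊕ C_{i−1}, with C_{0} = IV.
Only C1 changed, to 0xFE. In CBC, a change in C_i garbles P_i and flips the same bit in P_{i+1}. Decrypting the received ciphertext:
P1: D(K, 0xFE) = 0xCF; 0xCF ⊕ 0xB1 = 0x7E.
P2: D(K, 0x47) = 0x18; 0x18 ⊕ 0xFE = 0xE6.
P3: D(K, 0x60) = 0x31; 0x31 ⊕ 0x47 = 0x76.
P4: D(K, 0xC4) = 0x95; 0x95 ⊕ 0x60 = 0xF5.
P5: D(K, 0x5F) = 0x30; 0x30 ⊕ 0xC4 = 0xF4.
P6: D(K, 0x2C) = 0xFD; 0xFD ⊕ 0x5F = 0xA2.
Blocks that differ from the original plaintext: P1, P2.

P1 = 0x7E, P2 = 0xE6, P3 = 0x76, P4 = 0xF5, P5 = 0xF4, P6 = 0xA2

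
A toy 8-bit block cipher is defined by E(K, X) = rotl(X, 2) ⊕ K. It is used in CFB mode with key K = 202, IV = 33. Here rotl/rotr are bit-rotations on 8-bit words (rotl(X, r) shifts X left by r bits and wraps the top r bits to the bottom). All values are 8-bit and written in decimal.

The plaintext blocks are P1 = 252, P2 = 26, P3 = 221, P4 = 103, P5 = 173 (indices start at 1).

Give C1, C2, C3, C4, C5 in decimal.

CFB encryption: C_i = P_i ⊕ E(K, C_{i−1}), with C_{0} = IV.
C1: E(K, 33) = 78; 252 ⊕ 78 = 178.
C2: E(K, 178) = 0; 26 ⊕ 0 = 26.
C3: E(K, 26) = 162; 221 ⊕ 162 = 127.
C4: E(K, 127) = 55; 103 ⊕ 55 = 80.
C5: E(K, 80) = 139; 173 ⊕ 139 = 38.

C1 = 178, C2 = 26, C3 = 127, C4 = 80, C5 = 38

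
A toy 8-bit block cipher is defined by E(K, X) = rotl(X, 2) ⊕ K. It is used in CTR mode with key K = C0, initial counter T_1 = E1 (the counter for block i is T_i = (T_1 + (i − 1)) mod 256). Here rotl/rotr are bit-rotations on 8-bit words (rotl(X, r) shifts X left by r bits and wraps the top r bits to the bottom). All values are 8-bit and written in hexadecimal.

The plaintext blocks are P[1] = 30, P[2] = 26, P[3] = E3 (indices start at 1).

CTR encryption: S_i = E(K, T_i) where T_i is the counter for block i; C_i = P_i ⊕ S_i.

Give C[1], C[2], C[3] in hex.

C[1]: T = E1, S = E(K, T) = 47; 30 ⊕ 47 = 77.
C[2]: T = E2, S = E(K, T) = 4B; 26 ⊕ 4B = 6D.
C[3]: T = E3, S = E(K, T) = 4F; E3 ⊕ 4F = AC.

C[1] = 77, C[2] = 6D, C[3] = AC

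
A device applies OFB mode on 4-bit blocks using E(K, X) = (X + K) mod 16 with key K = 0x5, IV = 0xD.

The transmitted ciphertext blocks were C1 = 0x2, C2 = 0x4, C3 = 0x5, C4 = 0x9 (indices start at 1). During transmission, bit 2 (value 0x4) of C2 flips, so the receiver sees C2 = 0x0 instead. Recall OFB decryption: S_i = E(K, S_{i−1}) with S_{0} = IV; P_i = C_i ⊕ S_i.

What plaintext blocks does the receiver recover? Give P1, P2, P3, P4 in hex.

Only C2 changed, to 0x0. In OFB, a change in C_i flips the same bit in P_i only; the keystream is unaffected. Decrypting the received ciphertext:
P1: S = E(K, 0xD) = 0x2; 0x2 ⊕ 0x2 = 0x0.
P2: S = E(K, 0x2) = 0x7; 0x0 ⊕ 0x7 = 0x7.
P3: S = E(K, 0x7) = 0xC; 0x5 ⊕ 0xC = 0x9.
P4: S = E(K, 0xC) = 0x1; 0x9 ⊕ 0x1 = 0x8.
Blocks that differ from the original plaintext: P2.

P1 = 0x0, P2 = 0x7, P3 = 0x9, P4 = 0x8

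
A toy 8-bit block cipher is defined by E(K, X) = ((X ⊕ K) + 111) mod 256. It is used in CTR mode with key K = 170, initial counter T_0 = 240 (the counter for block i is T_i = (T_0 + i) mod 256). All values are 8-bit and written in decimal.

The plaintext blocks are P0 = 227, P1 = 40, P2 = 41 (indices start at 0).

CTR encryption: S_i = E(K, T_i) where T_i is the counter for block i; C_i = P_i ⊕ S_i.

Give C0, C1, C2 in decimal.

C0: T = 240, S = E(K, T) = 201; 227 ⊕ 201 = 42.
C1: T = 241, S = E(K, T) = 202; 40 ⊕ 202 = 226.
C2: T = 242, S = E(K, T) = 199; 41 ⊕ 199 = 238.

C0 = 42, C1 = 226, C2 = 238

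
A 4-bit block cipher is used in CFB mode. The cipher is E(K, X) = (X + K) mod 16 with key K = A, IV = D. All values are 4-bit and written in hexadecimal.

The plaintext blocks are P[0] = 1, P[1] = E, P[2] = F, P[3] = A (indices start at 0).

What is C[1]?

C[1] = E

CFB encryption: C_i = P_i ⊕ E(K, C_{i−1}), with C_{−1} = IV.
C[0]: E(K, D) = 7; 1 ⊕ 7 = 6.
C[1]: E(K, 6) = 0; E ⊕ 0 = E.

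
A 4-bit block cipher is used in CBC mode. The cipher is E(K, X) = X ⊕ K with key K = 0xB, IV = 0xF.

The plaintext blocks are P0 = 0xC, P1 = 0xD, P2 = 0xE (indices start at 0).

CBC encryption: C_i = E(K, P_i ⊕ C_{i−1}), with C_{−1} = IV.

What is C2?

C2 = 0xB

C0: P0 ⊕ 0xF = 0x3; E(K, 0x3) = 0x8.
C1: P1 ⊕ 0x8 = 0x5; E(K, 0x5) = 0xE.
C2: P2 ⊕ 0xE = 0x0; E(K, 0x0) = 0xB.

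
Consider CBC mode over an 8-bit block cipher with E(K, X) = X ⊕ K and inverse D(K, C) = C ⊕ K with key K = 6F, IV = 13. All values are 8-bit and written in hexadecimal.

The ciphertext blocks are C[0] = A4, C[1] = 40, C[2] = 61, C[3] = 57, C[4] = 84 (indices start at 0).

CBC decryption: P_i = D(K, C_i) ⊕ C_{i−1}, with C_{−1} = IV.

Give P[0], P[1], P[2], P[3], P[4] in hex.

P[0] = D8, P[1] = 8B, P[2] = 4E, P[3] = 59, P[4] = BC

P[0]: D(K, A4) = CB; CB ⊕ 13 = D8.
P[1]: D(K, 40) = 2F; 2F ⊕ A4 = 8B.
P[2]: D(K, 61) = 0E; 0E ⊕ 40 = 4E.
P[3]: D(K, 57) = 38; 38 ⊕ 61 = 59.
P[4]: D(K, 84) = EB; EB ⊕ 57 = BC.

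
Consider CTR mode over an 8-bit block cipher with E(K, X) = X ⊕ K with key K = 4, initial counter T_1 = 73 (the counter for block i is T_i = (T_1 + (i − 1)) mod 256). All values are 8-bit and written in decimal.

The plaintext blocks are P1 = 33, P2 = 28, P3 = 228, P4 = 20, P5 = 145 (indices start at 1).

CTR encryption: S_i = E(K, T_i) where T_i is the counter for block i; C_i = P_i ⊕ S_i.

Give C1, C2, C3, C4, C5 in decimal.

C1 = 108, C2 = 82, C3 = 171, C4 = 92, C5 = 216

C1: T = 73, S = E(K, T) = 77; 33 ⊕ 77 = 108.
C2: T = 74, S = E(K, T) = 78; 28 ⊕ 78 = 82.
C3: T = 75, S = E(K, T) = 79; 228 ⊕ 79 = 171.
C4: T = 76, S = E(K, T) = 72; 20 ⊕ 72 = 92.
C5: T = 77, S = E(K, T) = 73; 145 ⊕ 73 = 216.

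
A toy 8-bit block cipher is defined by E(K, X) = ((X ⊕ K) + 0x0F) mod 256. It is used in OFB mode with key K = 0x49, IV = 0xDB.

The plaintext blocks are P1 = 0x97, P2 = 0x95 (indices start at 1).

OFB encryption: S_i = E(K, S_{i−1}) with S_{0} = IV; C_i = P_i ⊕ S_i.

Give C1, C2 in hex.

C1: S = E(K, 0xDB) = 0xA1; 0x97 ⊕ 0xA1 = 0x36.
C2: S = E(K, 0xA1) = 0xF7; 0x95 ⊕ 0xF7 = 0x62.

C1 = 0x36, C2 = 0x62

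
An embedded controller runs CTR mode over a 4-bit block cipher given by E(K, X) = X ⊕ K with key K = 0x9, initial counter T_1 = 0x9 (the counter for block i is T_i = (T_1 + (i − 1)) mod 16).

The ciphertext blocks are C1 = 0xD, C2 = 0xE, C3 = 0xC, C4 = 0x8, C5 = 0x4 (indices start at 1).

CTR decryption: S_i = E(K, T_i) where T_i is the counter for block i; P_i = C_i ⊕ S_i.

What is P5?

P5 = 0x0

P5: T = 0xD, S = E(K, T) = 0x4; 0x4 ⊕ 0x4 = 0x0.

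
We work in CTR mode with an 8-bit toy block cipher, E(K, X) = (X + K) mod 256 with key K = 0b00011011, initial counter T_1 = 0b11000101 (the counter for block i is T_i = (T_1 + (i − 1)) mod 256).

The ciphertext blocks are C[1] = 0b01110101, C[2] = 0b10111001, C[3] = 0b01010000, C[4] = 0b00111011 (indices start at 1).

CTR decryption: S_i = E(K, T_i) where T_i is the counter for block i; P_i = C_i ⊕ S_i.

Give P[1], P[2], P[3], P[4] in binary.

P[1]: T = 0b11000101, S = E(K, T) = 0b11100000; 0b01110101 ⊕ 0b11100000 = 0b10010101.
P[2]: T = 0b11000110, S = E(K, T) = 0b11100001; 0b10111001 ⊕ 0b11100001 = 0b01011000.
P[3]: T = 0b11000111, S = E(K, T) = 0b11100010; 0b01010000 ⊕ 0b11100010 = 0b10110010.
P[4]: T = 0b11001000, S = E(K, T) = 0b11100011; 0b00111011 ⊕ 0b11100011 = 0b11011000.

P[1] = 0b10010101, P[2] = 0b01011000, P[3] = 0b10110010, P[4] = 0b11011000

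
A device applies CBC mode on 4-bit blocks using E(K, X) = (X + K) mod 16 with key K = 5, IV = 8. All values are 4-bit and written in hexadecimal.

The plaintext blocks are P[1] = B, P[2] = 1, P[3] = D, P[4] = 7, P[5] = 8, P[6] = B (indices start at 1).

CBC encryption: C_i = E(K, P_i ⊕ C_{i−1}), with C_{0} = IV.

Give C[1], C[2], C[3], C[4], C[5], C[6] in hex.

C[1] = 8, C[2] = E, C[3] = 8, C[4] = 4, C[5] = 1, C[6] = F

C[1]: P[1] ⊕ 8 = 3; E(K, 3) = 8.
C[2]: P[2] ⊕ 8 = 9; E(K, 9) = E.
C[3]: P[3] ⊕ E = 3; E(K, 3) = 8.
C[4]: P[4] ⊕ 8 = F; E(K, F) = 4.
C[5]: P[5] ⊕ 4 = C; E(K, C) = 1.
C[6]: P[6] ⊕ 1 = A; E(K, A) = F.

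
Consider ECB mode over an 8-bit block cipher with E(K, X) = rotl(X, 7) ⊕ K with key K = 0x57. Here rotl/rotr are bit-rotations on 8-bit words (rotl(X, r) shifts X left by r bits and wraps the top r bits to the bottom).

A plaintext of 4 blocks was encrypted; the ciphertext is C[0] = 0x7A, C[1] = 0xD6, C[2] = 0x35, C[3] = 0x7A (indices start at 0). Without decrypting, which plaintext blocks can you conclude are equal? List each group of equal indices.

ECB encrypts each block independently with the same key, so equal ciphertext blocks imply equal plaintext blocks.
C[0] = C[3] = 0x7A, so P[0] = P[3].

P[0] = P[3]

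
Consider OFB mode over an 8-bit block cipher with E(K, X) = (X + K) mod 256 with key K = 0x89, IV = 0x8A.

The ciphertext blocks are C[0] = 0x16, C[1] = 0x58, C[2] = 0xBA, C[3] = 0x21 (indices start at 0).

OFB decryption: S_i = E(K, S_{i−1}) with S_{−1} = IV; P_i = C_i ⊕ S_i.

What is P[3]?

P[0]: S = E(K, 0x8A) = 0x13; 0x16 ⊕ 0x13 = 0x05.
P[1]: S = E(K, 0x13) = 0x9C; 0x58 ⊕ 0x9C = 0xC4.
P[2]: S = E(K, 0x9C) = 0x25; 0xBA ⊕ 0x25 = 0x9F.
P[3]: S = E(K, 0x25) = 0xAE; 0x21 ⊕ 0xAE = 0x8F.

P[3] = 0x8F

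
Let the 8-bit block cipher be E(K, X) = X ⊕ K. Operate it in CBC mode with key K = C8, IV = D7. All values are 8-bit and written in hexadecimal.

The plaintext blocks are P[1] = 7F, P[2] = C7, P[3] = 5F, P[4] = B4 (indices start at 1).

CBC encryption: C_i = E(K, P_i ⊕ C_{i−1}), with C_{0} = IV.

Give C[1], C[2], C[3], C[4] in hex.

C[1] = 60, C[2] = 6F, C[3] = F8, C[4] = 84

C[1]: P[1] ⊕ D7 = A8; E(K, A8) = 60.
C[2]: P[2] ⊕ 60 = A7; E(K, A7) = 6F.
C[3]: P[3] ⊕ 6F = 30; E(K, 30) = F8.
C[4]: P[4] ⊕ F8 = 4C; E(K, 4C) = 84.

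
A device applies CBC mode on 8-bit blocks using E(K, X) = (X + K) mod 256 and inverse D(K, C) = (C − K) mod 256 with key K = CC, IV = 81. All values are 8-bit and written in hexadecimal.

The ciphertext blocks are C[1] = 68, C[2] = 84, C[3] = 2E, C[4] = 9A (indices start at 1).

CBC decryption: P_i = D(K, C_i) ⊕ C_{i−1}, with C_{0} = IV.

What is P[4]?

P[4]: D(K, 9A) = CE; CE ⊕ 2E = E0.

P[4] = E0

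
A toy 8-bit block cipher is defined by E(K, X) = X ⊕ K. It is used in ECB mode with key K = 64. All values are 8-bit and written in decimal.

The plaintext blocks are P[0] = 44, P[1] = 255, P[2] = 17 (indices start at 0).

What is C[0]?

C[0] = 108

ECB encryption: C_i = E(K, P_i).
C[0]: E(K, 44) = 108.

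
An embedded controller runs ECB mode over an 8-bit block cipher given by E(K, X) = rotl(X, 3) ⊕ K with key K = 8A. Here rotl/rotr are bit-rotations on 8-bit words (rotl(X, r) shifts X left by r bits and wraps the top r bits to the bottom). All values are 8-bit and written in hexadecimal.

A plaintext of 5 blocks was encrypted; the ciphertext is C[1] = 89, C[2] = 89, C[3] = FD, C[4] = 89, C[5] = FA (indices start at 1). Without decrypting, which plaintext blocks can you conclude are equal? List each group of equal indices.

P[1] = P[2] = P[4]

ECB encrypts each block independently with the same key, so equal ciphertext blocks imply equal plaintext blocks.
C[1] = C[2] = C[4] = 89, so P[1] = P[2] = P[4].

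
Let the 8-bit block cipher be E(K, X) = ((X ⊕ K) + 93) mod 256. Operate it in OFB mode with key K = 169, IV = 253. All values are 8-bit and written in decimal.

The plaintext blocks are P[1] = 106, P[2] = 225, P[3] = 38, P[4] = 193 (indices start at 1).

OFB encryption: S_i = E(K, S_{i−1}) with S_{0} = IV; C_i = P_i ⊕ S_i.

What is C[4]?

C[1]: S = E(K, 253) = 177; 106 ⊕ 177 = 219.
C[2]: S = E(K, 177) = 117; 225 ⊕ 117 = 148.
C[3]: S = E(K, 117) = 57; 38 ⊕ 57 = 31.
C[4]: S = E(K, 57) = 237; 193 ⊕ 237 = 44.

C[4] = 44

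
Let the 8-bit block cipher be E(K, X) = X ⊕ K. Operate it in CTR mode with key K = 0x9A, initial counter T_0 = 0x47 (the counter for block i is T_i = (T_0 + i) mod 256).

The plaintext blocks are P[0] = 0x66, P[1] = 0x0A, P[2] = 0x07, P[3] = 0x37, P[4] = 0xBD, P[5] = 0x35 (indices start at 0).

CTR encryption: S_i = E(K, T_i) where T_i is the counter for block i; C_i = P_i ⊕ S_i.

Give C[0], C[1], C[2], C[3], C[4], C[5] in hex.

C[0] = 0xBB, C[1] = 0xD8, C[2] = 0xD4, C[3] = 0xE7, C[4] = 0x6C, C[5] = 0xE3

C[0]: T = 0x47, S = E(K, T) = 0xDD; 0x66 ⊕ 0xDD = 0xBB.
C[1]: T = 0x48, S = E(K, T) = 0xD2; 0x0A ⊕ 0xD2 = 0xD8.
C[2]: T = 0x49, S = E(K, T) = 0xD3; 0x07 ⊕ 0xD3 = 0xD4.
C[3]: T = 0x4A, S = E(K, T) = 0xD0; 0x37 ⊕ 0xD0 = 0xE7.
C[4]: T = 0x4B, S = E(K, T) = 0xD1; 0xBD ⊕ 0xD1 = 0x6C.
C[5]: T = 0x4C, S = E(K, T) = 0xD6; 0x35 ⊕ 0xD6 = 0xE3.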